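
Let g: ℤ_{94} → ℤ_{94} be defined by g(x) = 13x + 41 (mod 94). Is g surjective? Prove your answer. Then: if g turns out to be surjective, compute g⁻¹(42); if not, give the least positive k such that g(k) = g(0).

29

Since gcd(13, 94) = 1, 13 is invertible modulo 94. Euclid's algorithm: 94 = 7·13 + 3, 13 = 4·3 + 1; back-substituting gives 1 = 29·13 − 4·94, so 13⁻¹ ≡ 29 (mod 94).
Then y ↦ 29(y − 41) is a two-sided inverse to g, so every y ∈ ℤ_{94} has a preimage.
So g is surjective.
Since g is surjective, we find g⁻¹(42): we need 13x ≡ 42 − 41 ≡ 1 (mod 94). Using 13⁻¹ = 29: x ≡ 29·1 = 29, so x = 29.
Check: g(29) = 13·29 + 41 = 418 = 4·94 + 42 ≡ 42 (mod 94).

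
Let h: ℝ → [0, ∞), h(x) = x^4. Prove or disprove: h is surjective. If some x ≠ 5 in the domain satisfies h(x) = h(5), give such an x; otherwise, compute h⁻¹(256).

-5

For any y ∈ [0, ∞), x = y^{1/4} ∈ ℝ satisfies x^4 = y, so h is surjective.
For the follow-up, such an x exists: taking x = −5 ∈ ℝ gives h(−5) = 625 = h(5) with −5 ≠ 5.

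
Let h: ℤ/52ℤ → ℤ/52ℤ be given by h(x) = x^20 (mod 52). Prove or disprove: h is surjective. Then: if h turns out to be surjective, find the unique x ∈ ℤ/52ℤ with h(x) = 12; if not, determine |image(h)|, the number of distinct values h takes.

8

h(1) = 1^20 = 1.
h(5): Repeated squaring mod 52: 5^1 ≡ 5, 5^2 ≡ 5² = 25, 5^4 ≡ 25² = 625 ≡ 1, 5^8 ≡ 1² = 1, 5^16 ≡ 1² = 1. Since 20 = 16 + 4, 5^20 ≡ 1·1: 1·1 = 1. So 5^20 ≡ 1 (mod 52).
So h(1) = h(5) = 1 while 1 ≠ 5, hence h is not injective.
A non-injective map from the 52-element set ℤ/52ℤ to itself takes at most 51 distinct values, so it cannot be surjective. Hence h is not surjective.
Since h is not surjective, we determine |image(h)|. Computing x^20 mod 52 for each x (by repeated squaring, reducing mod 52 at every step), the values h(0), h(1), …, h(51) are: 0, 1, 48, 9, 16, 1, 16, 29, 40, 29, 48, 9, 40, 13, 40, 9, 48, 29, 40, 29, 16, 1, 16, 9, 48, 1, 0, 1, 48, 9, 16, 1, 16, 29, 40, 29, 48, 9, 40, 13, 40, 9, 48, 29, 40, 29, 16, 1, 16, 9, 48, 1.
The distinct values are {0, 1, 9, 13, 16, 29, 40, 48}; there are 8 of them.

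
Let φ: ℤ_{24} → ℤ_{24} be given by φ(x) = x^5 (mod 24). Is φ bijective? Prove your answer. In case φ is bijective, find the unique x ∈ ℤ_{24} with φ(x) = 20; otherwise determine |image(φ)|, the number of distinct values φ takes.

15

φ(0) = 0^5 = 0.
φ(6): Repeated squaring mod 24: 6^1 ≡ 6, 6^2 ≡ 6² = 36 ≡ 12, 6^4 ≡ 12² = 144 ≡ 0. Since 5 = 4 + 1, 6^5 ≡ 0·6: 0·6 = 0. So 6^5 ≡ 0 (mod 24).
So φ(0) = φ(6) = 0 while 0 ≠ 6, so φ is not injective, hence not bijective.
Since φ is not bijective, we determine |image(φ)|. Computing x^5 mod 24 for each x (by repeated squaring, reducing mod 24 at every step), the values φ(0), φ(1), …, φ(23) are: 0, 1, 8, 3, 16, 5, 0, 7, 8, 9, 16, 11, 0, 13, 8, 15, 16, 17, 0, 19, 8, 21, 16, 23.
The distinct values are {0, 1, 3, 5, 7, 8, 9, 11, 13, 15, 16, 17, 19, 21, 23}; there are 15 of them.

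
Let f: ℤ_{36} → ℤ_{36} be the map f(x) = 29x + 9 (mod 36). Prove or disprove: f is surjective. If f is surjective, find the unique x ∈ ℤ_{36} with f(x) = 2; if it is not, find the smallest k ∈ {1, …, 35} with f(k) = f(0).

1

By definition, surjectivity means every element of the codomain has a preimage under f.
Since gcd(29, 36) = 1, 29 is invertible modulo 36. Euclid's algorithm: 36 = 1·29 + 7, 29 = 4·7 + 1; back-substituting gives 1 = 5·29 − 4·36, so 29⁻¹ ≡ 5 (mod 36).
For any y ∈ ℤ_{36}, x = 5(y − 9) mod 36 satisfies f(x) = 29·5(y − 9) + 9 ≡ y (since 29·5 ≡ 1 mod 36). So every y has a preimage.
So f is surjective.
Since f is surjective, we compute f⁻¹(2): solve 29x + 9 ≡ 2 (mod 36), i.e. 29x ≡ 29 (mod 36).
Multiplying by 29⁻¹ = 5 gives x ≡ 5·29 = 145 = 4·36 + 1 ≡ 1 (mod 36).
Check: f(1) = 29·1 + 9 = 38 = 1·36 + 2 ≡ 2 (mod 36).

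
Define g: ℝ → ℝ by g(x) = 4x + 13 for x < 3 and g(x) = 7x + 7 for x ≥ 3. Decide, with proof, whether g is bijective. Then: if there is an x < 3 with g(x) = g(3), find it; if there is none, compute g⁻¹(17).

Both pieces are strictly increasing (slopes 4 and 7), so each is injective on its own interval.
The left piece maps (−∞, 3) onto (−∞, 25); the right piece maps [3, ∞) onto [28, ∞).
The images leave a gap (25 has no preimage), so g is not surjective, hence not bijective.
Because the two images are disjoint, no x < 3 has g(x) = g(3), so we compute g⁻¹(17): 17 lies in (−∞, 25), so solve 4x + 13 = 17: x = (17 − 13)/4 = 1.

1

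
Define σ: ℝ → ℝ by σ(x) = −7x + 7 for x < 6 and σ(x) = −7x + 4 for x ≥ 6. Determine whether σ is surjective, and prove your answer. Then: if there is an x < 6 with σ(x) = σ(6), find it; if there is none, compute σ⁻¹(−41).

45/7

Both pieces are strictly decreasing (slopes −7 and −7), so each is injective on its own interval.
The left piece maps (−∞, 6) onto (−35, ∞); the right piece maps [6, ∞) onto (−∞, −38].
The union (−35, ∞) ∪ (−∞, −38] omits the interval between −35 and −38; in particular −35 has no preimage. So σ is not surjective.
Because the two images are disjoint, no x < 6 has σ(x) = σ(6), so we compute σ⁻¹(−41): −41 lies in (−∞, −38], so solve −7x + 4 = −41: x = (−41 − 4)/(−7) = 45/7.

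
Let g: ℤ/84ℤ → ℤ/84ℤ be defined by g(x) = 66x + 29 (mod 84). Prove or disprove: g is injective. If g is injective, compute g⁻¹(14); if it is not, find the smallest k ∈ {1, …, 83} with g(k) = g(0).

By definition, g is injective if g(u) = g(v) implies u = v.
We have gcd(66, 84) = 6 > 1. Taking u = 0 and v = 14: g(0) = 29 and g(14) = 66·14 + 29 = 953 ≡ 29 (mod 84).
So g(0) = g(14) while 0 ≠ 14, hence g is not injective.
Since g is not injective, we find the least positive k with g(k) = g(0): this means 66k ≡ 0 (mod 84), i.e. 84 ∣ 66k. Since gcd(66, 84) = 6, dividing through by 6 this holds exactly when 14 ∣ 11k, and as gcd(11, 14) = 1, exactly when 14 ∣ k.
The smallest positive such k is 14.

14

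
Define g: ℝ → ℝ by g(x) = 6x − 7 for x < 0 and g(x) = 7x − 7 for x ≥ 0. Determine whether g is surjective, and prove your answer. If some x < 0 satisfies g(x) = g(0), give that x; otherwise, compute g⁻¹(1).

8/7

Both pieces are strictly increasing (slopes 6 and 7), so each is injective on its own interval.
The left piece maps (−∞, 0) onto (−∞, −7); the right piece maps [0, ∞) onto [−7, ∞).
These images together cover ℝ, so g is surjective.
Because the two images are disjoint, no x < 0 has g(x) = g(0), so we compute g⁻¹(1): 1 lies in [−7, ∞), so solve 7x − 7 = 1: x = (1 + 7)/7 = 8/7.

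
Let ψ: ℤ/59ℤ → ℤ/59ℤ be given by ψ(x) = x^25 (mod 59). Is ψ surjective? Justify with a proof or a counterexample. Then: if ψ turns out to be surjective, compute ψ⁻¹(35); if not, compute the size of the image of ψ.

Since 59 is prime, the nonzero elements of ℤ/59ℤ form a cyclic group of order 58.
As gcd(25, 58) = 1, raising to the 25th power is a bijection on this group: if s^25 ≡ t^25 then (st^{−1})^25 = 1, and the only element of order dividing gcd(25, 58) = 1 is 1, so s = t.
With ψ(0) = 0 this makes ψ injective on all of ℤ/59ℤ, hence bijective (finite equal-size domain and codomain). In particular ψ is surjective.
Since ψ is surjective, we find the preimage of 35. The inverse of x ↦ x^25 on (ℤ/59ℤ)^× is x ↦ x^7, because 25·7 = 175 = 3·58 + 1 ≡ 1 (mod 58) and x^{58} = 1 for x ≠ 0 (Fermat). So ψ⁻¹(35) = 35^7 mod 59.
Repeated squaring mod 59: 35^1 ≡ 35, 35^2 ≡ 35² = 1225 ≡ 45, 35^4 ≡ 45² = 2025 ≡ 19. Since 7 = 4 + 2 + 1, 35^7 ≡ 19·45·35: 19·45 = 855 ≡ 29, then 29·35 = 1015 ≡ 12. So 35^7 ≡ 12 (mod 59).
Hence ψ⁻¹(35) = 12.

12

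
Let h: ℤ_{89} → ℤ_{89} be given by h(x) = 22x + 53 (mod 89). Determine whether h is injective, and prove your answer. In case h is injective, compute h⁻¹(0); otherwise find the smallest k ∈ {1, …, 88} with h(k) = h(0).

Suppose h(u) = h(v) in ℤ_{89}. Then 22u + 53 ≡ 22v + 53 (mod 89), so 22(u − v) ≡ 0 (mod 89).
Since gcd(22, 89) = 1, 22 is invertible modulo 89, so u − v ≡ 0 (mod 89), i.e. u = v.
Therefore h is injective.
We now compute 22⁻¹ mod 89 explicitly. Euclid's algorithm: 89 = 4·22 + 1; back-substituting gives 1 = 85·22 − 21·89, so 22⁻¹ ≡ 85 (mod 89).
Since h is injective, we find h⁻¹(0): we need 22x ≡ 0 − 53 ≡ 36 (mod 89). Using 22⁻¹ = 85: x ≡ 85·36 = 3060 = 34·89 + 34, so x = 34.
Check: h(34) = 22·34 + 53 = 801 = 9·89 + 0 ≡ 0 (mod 89).

34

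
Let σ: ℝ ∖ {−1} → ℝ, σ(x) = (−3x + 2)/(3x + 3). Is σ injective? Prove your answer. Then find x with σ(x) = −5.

Suppose σ(x_1) = σ(x_2). Cross-multiplying: (−3x_1 + 2)(3x_2 + 3) = (−3x_2 + 2)(3x_1 + 3).
Expanding both sides and cancelling the symmetric terms leaves −15·(x_1 − x_2) = 0. Since −15 ≠ 0, x_1 = x_2. So σ is injective.
Solving σ(x) = −5: cross-multiplying gives −3x + 2 = −5(3x + 3), which rearranges to 12x = −17, so x = −17/12.

-17/12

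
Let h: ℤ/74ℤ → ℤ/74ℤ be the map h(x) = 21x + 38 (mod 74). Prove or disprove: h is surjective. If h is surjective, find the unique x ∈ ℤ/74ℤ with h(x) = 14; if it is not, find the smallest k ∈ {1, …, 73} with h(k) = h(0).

Since gcd(21, 74) = 1, 21 is invertible modulo 74. Euclid's algorithm: 74 = 3·21 + 11, 21 = 1·11 + 10, 11 = 1·10 + 1; back-substituting gives 1 = 67·21 − 19·74, so 21⁻¹ ≡ 67 (mod 74).
For any y ∈ ℤ/74ℤ, x = 67(y − 38) mod 74 satisfies h(x) = 21·67(y − 38) + 38 ≡ y (since 21·67 ≡ 1 mod 74). So every y has a preimage.
So h is surjective.
Since h is surjective, we find h⁻¹(14): we need 21x ≡ 14 − 38 ≡ 50 (mod 74). Using 21⁻¹ = 67: x ≡ 67·50 = 3350 = 45·74 + 20, so x = 20.
Check: h(20) = 21·20 + 38 = 458 = 6·74 + 14 ≡ 14 (mod 74).

20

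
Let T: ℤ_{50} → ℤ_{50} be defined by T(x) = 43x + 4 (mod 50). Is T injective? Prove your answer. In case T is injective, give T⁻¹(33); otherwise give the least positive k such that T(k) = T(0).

3

By definition, injectivity means: for all a, b in the domain, T(a) = T(b) implies a = b.
If T(a) = T(b), then 43a ≡ 43b (mod 50). Because gcd(43, 50) = 1, we may cancel 43 to get a ≡ b (mod 50).
Thus T is injective.
We now compute 43⁻¹ mod 50 explicitly. Euclid's algorithm: 50 = 1·43 + 7, 43 = 6·7 + 1; back-substituting gives 1 = 7·43 − 6·50, so 43⁻¹ ≡ 7 (mod 50).
Since T is injective, we compute T⁻¹(33): solve 43x + 4 ≡ 33 (mod 50), i.e. 43x ≡ 29 (mod 50).
Multiplying by 43⁻¹ = 7 gives x ≡ 7·29 = 203 = 4·50 + 3 ≡ 3 (mod 50).
Check: T(3) = 43·3 + 4 = 133 = 2·50 + 33 ≡ 33 (mod 50).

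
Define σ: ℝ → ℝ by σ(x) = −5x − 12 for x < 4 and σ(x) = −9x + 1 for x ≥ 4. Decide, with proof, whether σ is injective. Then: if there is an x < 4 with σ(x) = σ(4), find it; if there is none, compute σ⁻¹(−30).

18/5

Both pieces are strictly decreasing (slopes −5 and −9), so each is injective on its own interval.
The left piece maps (−∞, 4) onto (−32, ∞); the right piece maps [4, ∞) onto (−∞, −35].
These images are disjoint, so no value is attained by both pieces. Hence σ is injective.
Because the two images are disjoint, no x < 4 has σ(x) = σ(4), so we compute σ⁻¹(−30): −30 lies in (−32, ∞), so solve −5x − 12 = −30: x = (−30 + 12)/(−5) = 18/5.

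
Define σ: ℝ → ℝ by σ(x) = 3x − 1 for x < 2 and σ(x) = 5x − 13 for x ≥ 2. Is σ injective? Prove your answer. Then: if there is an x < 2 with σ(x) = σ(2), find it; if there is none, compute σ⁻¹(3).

-2/3

Both pieces are strictly increasing (slopes 3 and 5), so each is injective on its own interval.
The left piece maps (−∞, 2) onto (−∞, 5); the right piece maps [2, ∞) onto [−3, ∞).
These images overlap. In particular σ(2) = −3 (right piece), and solving 3x − 1 = −3 on the left piece gives x = −2/3 < 2.
So σ(−2/3) = σ(2) with −2/3 ≠ 2, and σ is not injective. This x = −2/3 is the requested value below 2.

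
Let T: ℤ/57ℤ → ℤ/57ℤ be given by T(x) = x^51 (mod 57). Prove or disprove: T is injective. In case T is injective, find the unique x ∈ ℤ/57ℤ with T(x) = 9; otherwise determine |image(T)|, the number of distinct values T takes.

21

T(1) = 1^51 = 1.
T(7): Repeated squaring mod 57: 7^1 ≡ 7, 7^2 ≡ 7² = 49, 7^4 ≡ 49² = 2401 ≡ 7, 7^8 ≡ 7² = 49, 7^16 ≡ 49² = 2401 ≡ 7, 7^32 ≡ 7² = 49. Since 51 = 32 + 16 + 2 + 1, 7^51 ≡ 49·7·49·7: 49·7 = 343 ≡ 1, then 1·49 = 49, then 49·7 = 343 ≡ 1. So 7^51 ≡ 1 (mod 57).
So T(1) = T(7) = 1 while 1 ≠ 7, therefore T is not injective.
Since T is not injective, we determine |image(T)|. Computing x^51 mod 57 for each x (by repeated squaring, reducing mod 57 at every step), the values T(0), T(1), …, T(56) are: 0, 1, 50, 12, 49, 26, 30, 1, 56, 30, 46, 20, 18, 46, 50, 27, 7, 26, 18, 19, 20, 12, 31, 11, 45, 49, 20, 18, 49, 8, 39, 37, 8, 12, 46, 26, 45, 37, 38, 39, 31, 50, 30, 7, 11, 39, 37, 11, 27, 1, 56, 27, 31, 8, 45, 7, 56.
The distinct values are {0, 1, 7, 8, 11, 12, 18, 19, 20, 26, 27, 30, 31, 37, 38, 39, 45, 46, 49, 50, 56}; there are 21 of them.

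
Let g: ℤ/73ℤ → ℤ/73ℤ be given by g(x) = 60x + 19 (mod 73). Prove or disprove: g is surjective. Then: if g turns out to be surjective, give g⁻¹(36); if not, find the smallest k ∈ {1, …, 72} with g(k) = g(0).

Recall: surjectivity means every element of the codomain has a preimage under g.
Since gcd(60, 73) = 1, 60 is invertible modulo 73. Euclid's algorithm: 73 = 1·60 + 13, 60 = 4·13 + 8, 13 = 1·8 + 5, 8 = 1·5 + 3, 5 = 1·3 + 2, 3 = 1·2 + 1; back-substituting gives 1 = 28·60 − 23·73, so 60⁻¹ ≡ 28 (mod 73).
Then y ↦ 28(y − 19) is a two-sided inverse to g, so every y ∈ ℤ/73ℤ has a preimage.
So g is surjective.
Since g is surjective, we find g⁻¹(36): we need 60x ≡ 36 − 19 ≡ 17 (mod 73). Using 60⁻¹ = 28: x ≡ 28·17 = 476 = 6·73 + 38, so x = 38.
Check: g(38) = 60·38 + 19 = 2299 = 31·73 + 36 ≡ 36 (mod 73).

38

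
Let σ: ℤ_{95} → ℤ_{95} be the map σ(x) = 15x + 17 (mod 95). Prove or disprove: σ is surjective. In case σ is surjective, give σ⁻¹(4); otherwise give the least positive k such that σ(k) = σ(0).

Since gcd(15, 95) = 5, we have 15x ≡ 0 (mod 5) for all x, so σ(x) ≡ 2 (mod 5).
But 0 ≢ 2 (mod 5), so 0 ∈ ℤ_{95} has no preimage. Thus σ is not surjective.
Since σ is not surjective, we find the least positive k with σ(k) = σ(0): this means 15k ≡ 0 (mod 95), i.e. 95 ∣ 15k. Since gcd(15, 95) = 5, dividing through by 5 this holds exactly when 19 ∣ 3k, and as gcd(3, 19) = 1, exactly when 19 ∣ k.
The smallest positive such k is 19.

19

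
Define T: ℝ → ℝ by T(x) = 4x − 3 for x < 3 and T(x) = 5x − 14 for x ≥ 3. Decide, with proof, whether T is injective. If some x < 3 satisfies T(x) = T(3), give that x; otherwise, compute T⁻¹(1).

1

Both pieces are strictly increasing (slopes 4 and 5), so each is injective on its own interval.
The left piece maps (−∞, 3) onto (−∞, 9); the right piece maps [3, ∞) onto [1, ∞).
These images overlap. In particular T(3) = 1 (right piece), and solving 4x − 3 = 1 on the left piece gives x = 1 < 3.
So T(1) = T(3) with 1 ≠ 3, and T is not injective. This x = 1 is the requested value below 3.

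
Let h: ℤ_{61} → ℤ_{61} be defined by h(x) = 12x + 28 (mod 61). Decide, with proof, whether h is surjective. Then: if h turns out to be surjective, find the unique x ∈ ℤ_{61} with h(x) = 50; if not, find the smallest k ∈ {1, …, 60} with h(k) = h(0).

Since gcd(12, 61) = 1, 12 is invertible modulo 61. Euclid's algorithm: 61 = 5·12 + 1; back-substituting gives 1 = 56·12 − 11·61, so 12⁻¹ ≡ 56 (mod 61).
Then y ↦ 56(y − 28) is a two-sided inverse to h, so every y ∈ ℤ_{61} has a preimage.
Therefore h is surjective.
Since h is surjective, we compute h⁻¹(50): solve 12x + 28 ≡ 50 (mod 61), i.e. 12x ≡ 22 (mod 61).
Multiplying by 12⁻¹ = 56 gives x ≡ 56·22 = 1232 = 20·61 + 12 ≡ 12 (mod 61).
Check: h(12) = 12·12 + 28 = 172 = 2·61 + 50 ≡ 50 (mod 61).

12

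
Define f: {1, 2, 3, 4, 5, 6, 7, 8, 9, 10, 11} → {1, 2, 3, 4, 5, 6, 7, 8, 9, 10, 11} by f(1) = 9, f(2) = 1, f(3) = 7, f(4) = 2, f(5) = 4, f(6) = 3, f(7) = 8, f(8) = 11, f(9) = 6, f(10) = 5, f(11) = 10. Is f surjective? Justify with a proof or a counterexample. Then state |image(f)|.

Every element of the codomain has a preimage: 1 = f(2), 2 = f(4), 3 = f(6), 4 = f(5), 5 = f(10), 6 = f(9), 7 = f(3), 8 = f(7), 9 = f(1), 10 = f(11), 11 = f(8).
Thus f is surjective.
The image of f is {1, 2, 3, 4, 5, 6, 7, 8, 9, 10, 11}, which has 11 elements.

11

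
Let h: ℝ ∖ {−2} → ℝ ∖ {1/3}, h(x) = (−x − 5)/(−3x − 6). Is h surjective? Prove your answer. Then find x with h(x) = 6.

For any y ≠ 1/3, solving y(−3x − 6) = −x − 5 for x gives a well-defined x ≠ −2. So h is surjective.
Solving h(x) = 6: cross-multiplying gives −x − 5 = 6(−3x − 6), which rearranges to 17x = −31, so x = −31/17.

-31/17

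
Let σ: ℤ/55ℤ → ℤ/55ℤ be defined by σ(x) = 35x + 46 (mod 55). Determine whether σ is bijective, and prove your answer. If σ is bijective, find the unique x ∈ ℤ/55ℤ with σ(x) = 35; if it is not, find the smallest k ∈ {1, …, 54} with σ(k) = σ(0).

We have gcd(35, 55) = 5 > 1. Taking x_1 = 0 and x_2 = 11: σ(0) = 46 and σ(11) = 35·11 + 46 = 431 ≡ 46 (mod 55).
So σ(0) = σ(11) while 0 ≠ 11, thus σ is not injective, hence not bijective.
Since σ is not bijective, we find the least positive k with σ(k) = σ(0): this means 35k ≡ 0 (mod 55), i.e. 55 ∣ 35k. Since gcd(35, 55) = 5, dividing through by 5 this holds exactly when 11 ∣ 7k, and as gcd(7, 11) = 1, exactly when 11 ∣ k.
The smallest positive such k is 11.

11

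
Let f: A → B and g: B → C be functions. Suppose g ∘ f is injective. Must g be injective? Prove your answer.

No. Take A = {1}, B = {1, 2, 3, 4}, C = {1, 2, 3, 4}, f(a) = a for each a ∈ A, and g(b) = 3 if b ∈ {3, 4} else g(b) = b.
Then g ∘ f = f is injective (A ⊂ B and f is the inclusion), but g(3) = g(4) = 3 with 3 ≠ 4, so g is not injective.

not injective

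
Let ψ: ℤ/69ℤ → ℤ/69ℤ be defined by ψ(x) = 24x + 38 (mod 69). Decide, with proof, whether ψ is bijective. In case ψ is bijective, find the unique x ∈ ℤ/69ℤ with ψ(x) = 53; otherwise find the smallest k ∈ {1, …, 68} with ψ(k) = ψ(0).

23

We have gcd(24, 69) = 3 > 1. Taking a = 0 and b = 23: ψ(0) = 38 and ψ(23) = 24·23 + 38 = 590 ≡ 38 (mod 69).
So ψ(0) = ψ(23) while 0 ≠ 23, thus ψ is not injective, hence not bijective.
Since ψ is not bijective, we find the least positive k with ψ(k) = ψ(0): this means 24k ≡ 0 (mod 69), i.e. 69 ∣ 24k. Since gcd(24, 69) = 3, dividing through by 3 this holds exactly when 23 ∣ 8k, and as gcd(8, 23) = 1, exactly when 23 ∣ k.
The smallest positive such k is 23.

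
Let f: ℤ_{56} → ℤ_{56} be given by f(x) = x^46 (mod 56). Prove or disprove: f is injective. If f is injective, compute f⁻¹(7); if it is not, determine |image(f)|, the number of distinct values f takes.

8

f(6): Repeated squaring mod 56: 6^1 ≡ 6, 6^2 ≡ 6² = 36, 6^4 ≡ 36² = 1296 ≡ 8, 6^8 ≡ 8² = 64 ≡ 8, 6^16 ≡ 8² = 64 ≡ 8, 6^32 ≡ 8² = 64 ≡ 8. Since 46 = 32 + 8 + 4 + 2, 6^46 ≡ 8·8·8·36: 8·8 = 64 ≡ 8, then 8·8 = 64 ≡ 8, then 8·36 = 288 ≡ 8. So 6^46 ≡ 8 (mod 56).
f(8): Repeated squaring mod 56: 8^1 ≡ 8, 8^2 ≡ 8² = 64 ≡ 8, 8^4 ≡ 8² = 64 ≡ 8, 8^8 ≡ 8² = 64 ≡ 8, 8^16 ≡ 8² = 64 ≡ 8, 8^32 ≡ 8² = 64 ≡ 8. Since 46 = 32 + 8 + 4 + 2, 8^46 ≡ 8·8·8·8: 8·8 = 64 ≡ 8, then 8·8 = 64 ≡ 8, then 8·8 = 64 ≡ 8. So 8^46 ≡ 8 (mod 56).
So f(6) = f(8) = 8 while 6 ≠ 8, so f is not injective.
Since f is not injective, we determine |image(f)|. Computing x^46 mod 56 for each x (by repeated squaring, reducing mod 56 at every step), the values f(0), f(1), …, f(55) are: 0, 1, 16, 25, 32, 9, 8, 49, 8, 9, 32, 25, 16, 1, 0, 1, 16, 25, 32, 9, 8, 49, 8, 9, 32, 25, 16, 1, 0, 1, 16, 25, 32, 9, 8, 49, 8, 9, 32, 25, 16, 1, 0, 1, 16, 25, 32, 9, 8, 49, 8, 9, 32, 25, 16, 1.
The distinct values are {0, 1, 8, 9, 16, 25, 32, 49}; there are 8 of them.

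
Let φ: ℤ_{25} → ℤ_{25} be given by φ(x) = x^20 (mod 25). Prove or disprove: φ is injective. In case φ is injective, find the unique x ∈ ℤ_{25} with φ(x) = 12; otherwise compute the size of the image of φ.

2

φ(1) = 1^20 = 1.
φ(2): Repeated squaring mod 25: 2^1 ≡ 2, 2^2 ≡ 2² = 4, 2^4 ≡ 4² = 16, 2^8 ≡ 16² = 256 ≡ 6, 2^16 ≡ 6² = 36 ≡ 11. Since 20 = 16 + 4, 2^20 ≡ 11·16: 11·16 = 176 ≡ 1. So 2^20 ≡ 1 (mod 25).
So φ(1) = φ(2) = 1 while 1 ≠ 2, therefore φ is not injective.
Since φ is not injective, we determine |image(φ)|. Computing x^20 mod 25 for each x (by repeated squaring, reducing mod 25 at every step), the values φ(0), φ(1), …, φ(24) are: 0, 1, 1, 1, 1, 0, 1, 1, 1, 1, 0, 1, 1, 1, 1, 0, 1, 1, 1, 1, 0, 1, 1, 1, 1.
The distinct values are {0, 1}; there are 2 of them.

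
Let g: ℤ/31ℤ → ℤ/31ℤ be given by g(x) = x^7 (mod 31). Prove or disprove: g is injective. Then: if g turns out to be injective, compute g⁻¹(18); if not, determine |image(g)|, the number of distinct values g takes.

20

Since 31 is prime, the nonzero elements of ℤ/31ℤ form a cyclic group of order 30.
As gcd(7, 30) = 1, raising to the 7th power is a bijection on this group: if s^7 ≡ t^7 then (st^{−1})^7 = 1, and the only element of order dividing gcd(7, 30) = 1 is 1, so s = t.
With g(0) = 0 this makes g injective on all of ℤ/31ℤ, hence bijective (finite equal-size domain and codomain). In particular g is injective.
Since g is injective, we find the preimage of 18. The inverse of x ↦ x^7 on (ℤ/31ℤ)^× is x ↦ x^13, because 7·13 = 91 = 3·30 + 1 ≡ 1 (mod 30) and x^{30} = 1 for x ≠ 0 (Fermat). So g⁻¹(18) = 18^13 mod 31.
Repeated squaring mod 31: 18^1 ≡ 18, 18^2 ≡ 18² = 324 ≡ 14, 18^4 ≡ 14² = 196 ≡ 10, 18^8 ≡ 10² = 100 ≡ 7. Since 13 = 8 + 4 + 1, 18^13 ≡ 7·10·18: 7·10 = 70 ≡ 8, then 8·18 = 144 ≡ 20. So 18^13 ≡ 20 (mod 31).
Hence g⁻¹(18) = 20.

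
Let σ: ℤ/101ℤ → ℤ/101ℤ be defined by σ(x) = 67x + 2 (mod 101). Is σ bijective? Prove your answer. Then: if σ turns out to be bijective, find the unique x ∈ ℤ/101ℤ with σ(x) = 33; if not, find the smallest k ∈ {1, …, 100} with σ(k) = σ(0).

8

Recall: σ is injective if σ(x_1) = σ(x_2) implies x_1 = x_2.
If σ(x_1) = σ(x_2), then 67x_1 ≡ 67x_2 (mod 101). Because gcd(67, 101) = 1, we may cancel 67 to get x_1 ≡ x_2 (mod 101).
We now compute 67⁻¹ mod 101 explicitly. Euclid's algorithm: 101 = 1·67 + 34, 67 = 1·34 + 33, 34 = 1·33 + 1; back-substituting gives 1 = 98·67 − 65·101, so 67⁻¹ ≡ 98 (mod 101).
Then y ↦ 98(y − 2) is a two-sided inverse to σ, so every y ∈ ℤ/101ℤ has a preimage.
Hence σ is bijective.
Since σ is bijective, we find σ⁻¹(33): we need 67x ≡ 33 − 2 ≡ 31 (mod 101). Using 67⁻¹ = 98: x ≡ 98·31 = 3038 = 30·101 + 8, so x = 8.
Check: σ(8) = 67·8 + 2 = 538 = 5·101 + 33 ≡ 33 (mod 101).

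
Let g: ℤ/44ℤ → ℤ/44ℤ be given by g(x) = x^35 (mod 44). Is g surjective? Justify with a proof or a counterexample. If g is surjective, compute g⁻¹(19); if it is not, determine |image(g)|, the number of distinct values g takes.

g(1) = 1^35 = 1.
g(5): Repeated squaring mod 44: 5^1 ≡ 5, 5^2 ≡ 5² = 25, 5^4 ≡ 25² = 625 ≡ 9, 5^8 ≡ 9² = 81 ≡ 37, 5^16 ≡ 37² = 1369 ≡ 5, 5^32 ≡ 5² = 25. Since 35 = 32 + 2 + 1, 5^35 ≡ 25·25·5: 25·25 = 625 ≡ 9, then 9·5 = 45 ≡ 1. So 5^35 ≡ 1 (mod 44).
So g(1) = g(5) = 1 while 1 ≠ 5, thus g is not injective.
A non-injective map from the 44-element set ℤ/44ℤ to itself takes at most 43 distinct values, so it cannot be surjective. So g is not surjective.
Since g is not surjective, we determine |image(g)|. Computing x^35 mod 44 for each x (by repeated squaring, reducing mod 44 at every step), the values g(0), g(1), …, g(43) are: 0, 1, 32, 23, 12, 1, 32, 43, 32, 1, 32, 11, 12, 21, 12, 23, 12, 21, 32, 43, 12, 21, 0, 23, 32, 1, 12, 23, 32, 21, 32, 23, 32, 33, 12, 43, 12, 1, 12, 43, 32, 21, 12, 43.
The distinct values are {0, 1, 11, 12, 21, 23, 32, 33, 43}; there are 9 of them.

9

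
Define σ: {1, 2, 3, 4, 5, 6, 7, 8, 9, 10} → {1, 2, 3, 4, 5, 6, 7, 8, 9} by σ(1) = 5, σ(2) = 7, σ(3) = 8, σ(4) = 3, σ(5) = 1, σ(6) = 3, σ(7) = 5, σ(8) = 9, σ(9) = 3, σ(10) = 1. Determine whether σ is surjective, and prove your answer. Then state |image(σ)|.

6

No element maps to 2, so σ is not surjective.
The image of σ is {1, 3, 5, 7, 8, 9}, which has 6 elements.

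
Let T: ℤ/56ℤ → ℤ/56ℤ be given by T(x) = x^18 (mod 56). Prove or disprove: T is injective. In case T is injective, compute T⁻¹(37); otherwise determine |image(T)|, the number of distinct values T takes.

T(1) = 1^18 = 1.
T(3): Repeated squaring mod 56: 3^1 ≡ 3, 3^2 ≡ 3² = 9, 3^4 ≡ 9² = 81 ≡ 25, 3^8 ≡ 25² = 625 ≡ 9, 3^16 ≡ 9² = 81 ≡ 25. Since 18 = 16 + 2, 3^18 ≡ 25·9: 25·9 = 225 ≡ 1. So 3^18 ≡ 1 (mod 56).
So T(1) = T(3) = 1 while 1 ≠ 3, hence T is not injective.
Since T is not injective, we determine |image(T)|. Computing x^18 mod 56 for each x (by repeated squaring, reducing mod 56 at every step), the values T(0), T(1), …, T(55) are: 0, 1, 8, 1, 8, 1, 8, 49, 8, 1, 8, 1, 8, 1, 0, 1, 8, 1, 8, 1, 8, 49, 8, 1, 8, 1, 8, 1, 0, 1, 8, 1, 8, 1, 8, 49, 8, 1, 8, 1, 8, 1, 0, 1, 8, 1, 8, 1, 8, 49, 8, 1, 8, 1, 8, 1.
The distinct values are {0, 1, 8, 49}; there are 4 of them.

4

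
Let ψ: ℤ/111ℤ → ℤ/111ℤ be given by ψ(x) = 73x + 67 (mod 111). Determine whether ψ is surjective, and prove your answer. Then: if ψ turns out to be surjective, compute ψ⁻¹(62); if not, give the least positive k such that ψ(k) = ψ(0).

79

Since gcd(73, 111) = 1, 73 is invertible modulo 111. Euclid's algorithm: 111 = 1·73 + 38, 73 = 1·38 + 35, 38 = 1·35 + 3, 35 = 11·3 + 2, 3 = 1·2 + 1; back-substituting gives 1 = 73·73 − 48·111, so 73⁻¹ ≡ 73 (mod 111).
Then y ↦ 73(y − 67) is a two-sided inverse to ψ, so every y ∈ ℤ/111ℤ has a preimage.
So ψ is surjective.
Since ψ is surjective, we find ψ⁻¹(62): we need 73x ≡ 62 − 67 ≡ 106 (mod 111). Using 73⁻¹ = 73: x ≡ 73·106 = 7738 = 69·111 + 79, so x = 79.
Check: ψ(79) = 73·79 + 67 = 5834 = 52·111 + 62 ≡ 62 (mod 111).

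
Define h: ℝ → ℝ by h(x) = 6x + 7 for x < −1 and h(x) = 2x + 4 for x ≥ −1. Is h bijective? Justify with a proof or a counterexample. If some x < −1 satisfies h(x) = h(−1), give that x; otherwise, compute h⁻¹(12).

4

Both pieces are strictly increasing (slopes 6 and 2), so each is injective on its own interval.
The left piece maps (−∞, −1) onto (−∞, 1); the right piece maps [−1, ∞) onto [2, ∞).
The images leave a gap (1 has no preimage), so h is not surjective, hence not bijective.
Because the two images are disjoint, no x < −1 has h(x) = h(−1), so we compute h⁻¹(12): 12 lies in [2, ∞), so solve 2x + 4 = 12: x = (12 − 4)/2 = 4.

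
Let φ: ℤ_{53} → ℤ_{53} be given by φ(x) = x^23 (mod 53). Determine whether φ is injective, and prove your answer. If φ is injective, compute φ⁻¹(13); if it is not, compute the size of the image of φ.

47

Since 53 is prime, the nonzero elements of ℤ_{53} form a cyclic group of order 52.
As gcd(23, 52) = 1, raising to the 23rd power is a bijection on this group: if x_1^23 ≡ x_2^23 then (x_1x_2^{−1})^23 = 1, and the only element of order dividing gcd(23, 52) = 1 is 1, so x_1 = x_2.
With φ(0) = 0 this makes φ injective on all of ℤ_{53}, hence bijective (finite equal-size domain and codomain). In particular φ is injective.
Since φ is injective, we find the preimage of 13. The inverse of x ↦ x^23 on (ℤ_{53})^× is x ↦ x^43, because 23·43 = 989 = 19·52 + 1 ≡ 1 (mod 52) and x^{52} = 1 for x ≠ 0 (Fermat). So φ⁻¹(13) = 13^43 mod 53.
Repeated squaring mod 53: 13^1 ≡ 13, 13^2 ≡ 13² = 169 ≡ 10, 13^4 ≡ 10² = 100 ≡ 47, 13^8 ≡ 47² = 2209 ≡ 36, 13^16 ≡ 36² = 1296 ≡ 24, 13^32 ≡ 24² = 576 ≡ 46. Since 43 = 32 + 8 + 2 + 1, 13^43 ≡ 46·36·10·13: 46·36 = 1656 ≡ 13, then 13·10 = 130 ≡ 24, then 24·13 = 312 ≡ 47. So 13^43 ≡ 47 (mod 53).
Hence φ⁻¹(13) = 47.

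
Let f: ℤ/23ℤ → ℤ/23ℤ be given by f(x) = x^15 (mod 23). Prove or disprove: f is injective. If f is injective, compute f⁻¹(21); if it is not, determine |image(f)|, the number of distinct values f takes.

15

Since 23 is prime, the nonzero elements of ℤ/23ℤ form a cyclic group of order 22.
As gcd(15, 22) = 1, raising to the 15th power is a bijection on this group: if x_1^15 ≡ x_2^15 then (x_1x_2^{−1})^15 = 1, and the only element of order dividing gcd(15, 22) = 1 is 1, so x_1 = x_2.
With f(0) = 0 this makes f injective on all of ℤ/23ℤ, hence bijective (finite equal-size domain and codomain). In particular f is injective.
Since f is injective, we find the preimage of 21. The inverse of x ↦ x^15 on (ℤ/23ℤ)^× is x ↦ x^3, because 15·3 = 45 = 2·22 + 1 ≡ 1 (mod 22) and x^{22} = 1 for x ≠ 0 (Fermat). So f⁻¹(21) = 21^3 mod 23.
Repeated squaring mod 23: 21^1 ≡ 21, 21^2 ≡ 21² = 441 ≡ 4. Since 3 = 2 + 1, 21^3 ≡ 4·21: 4·21 = 84 ≡ 15. So 21^3 ≡ 15 (mod 23).
Hence f⁻¹(21) = 15.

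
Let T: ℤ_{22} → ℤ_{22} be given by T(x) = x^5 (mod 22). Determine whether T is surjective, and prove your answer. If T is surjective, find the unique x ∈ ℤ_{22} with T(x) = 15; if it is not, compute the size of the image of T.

T(1) = 1^5 = 1.
T(3): Repeated squaring mod 22: 3^1 ≡ 3, 3^2 ≡ 3² = 9, 3^4 ≡ 9² = 81 ≡ 15. Since 5 = 4 + 1, 3^5 ≡ 15·3: 15·3 = 45 ≡ 1. So 3^5 ≡ 1 (mod 22).
So T(1) = T(3) = 1 while 1 ≠ 3, hence T is not injective.
A non-injective map from the 22-element set ℤ_{22} to itself takes at most 21 distinct values, so it cannot be surjective. Hence T is not surjective.
Since T is not surjective, we determine |image(T)|. Computing x^5 mod 22 for each x (by repeated squaring, reducing mod 22 at every step), the values T(0), T(1), …, T(21) are: 0, 1, 10, 1, 12, 1, 10, 21, 10, 1, 10, 11, 12, 21, 12, 1, 12, 21, 10, 21, 12, 21.
The distinct values are {0, 1, 10, 11, 12, 21}; there are 6 of them.

6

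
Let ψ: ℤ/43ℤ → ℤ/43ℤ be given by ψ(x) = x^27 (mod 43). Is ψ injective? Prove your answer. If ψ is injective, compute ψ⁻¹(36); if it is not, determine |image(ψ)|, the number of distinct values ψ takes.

15

ψ(1) = 1^27 = 1.
ψ(6): Repeated squaring mod 43: 6^1 ≡ 6, 6^2 ≡ 6² = 36, 6^4 ≡ 36² = 1296 ≡ 6, 6^8 ≡ 6² = 36, 6^16 ≡ 36² = 1296 ≡ 6. Since 27 = 16 + 8 + 2 + 1, 6^27 ≡ 6·36·36·6: 6·36 = 216 ≡ 1, then 1·36 = 36, then 36·6 = 216 ≡ 1. So 6^27 ≡ 1 (mod 43).
So ψ(1) = ψ(6) = 1 while 1 ≠ 6, thus ψ is not injective.
Since ψ is not injective, we determine |image(ψ)|. Computing x^27 mod 43 for each x (by repeated squaring, reducing mod 43 at every step), the values ψ(0), ψ(1), …, ψ(42) are: 0, 1, 22, 2, 11, 27, 1, 42, 27, 4, 35, 4, 22, 16, 21, 11, 35, 35, 2, 32, 39, 41, 2, 4, 11, 41, 8, 8, 32, 22, 27, 21, 39, 8, 39, 16, 1, 42, 16, 32, 41, 21, 42.
The distinct values are {0, 1, 2, 4, 8, 11, 16, 21, 22, 27, 32, 35, 39, 41, 42}; there are 15 of them.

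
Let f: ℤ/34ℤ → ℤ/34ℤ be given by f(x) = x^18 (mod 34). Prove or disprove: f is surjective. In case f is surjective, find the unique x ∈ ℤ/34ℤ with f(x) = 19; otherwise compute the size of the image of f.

f(16): Repeated squaring mod 34: 16^1 ≡ 16, 16^2 ≡ 16² = 256 ≡ 18, 16^4 ≡ 18² = 324 ≡ 18, 16^8 ≡ 18² = 324 ≡ 18, 16^16 ≡ 18² = 324 ≡ 18. Since 18 = 16 + 2, 16^18 ≡ 18·18: 18·18 = 324 ≡ 18. So 16^18 ≡ 18 (mod 34).
f(18): Repeated squaring mod 34: 18^1 ≡ 18, 18^2 ≡ 18² = 324 ≡ 18, 18^4 ≡ 18² = 324 ≡ 18, 18^8 ≡ 18² = 324 ≡ 18, 18^16 ≡ 18² = 324 ≡ 18. Since 18 = 16 + 2, 18^18 ≡ 18·18: 18·18 = 324 ≡ 18. So 18^18 ≡ 18 (mod 34).
So f(16) = f(18) = 18 while 16 ≠ 18, hence f is not injective.
A non-injective map from the 34-element set ℤ/34ℤ to itself takes at most 33 distinct values, so it cannot be surjective. Thus f is not surjective.
Since f is not surjective, we determine |image(f)|. Computing x^18 mod 34 for each x (by repeated squaring, reducing mod 34 at every step), the values f(0), f(1), …, f(33) are: 0, 1, 4, 9, 16, 25, 2, 15, 30, 13, 32, 19, 8, 33, 26, 21, 18, 17, 18, 21, 26, 33, 8, 19, 32, 13, 30, 15, 2, 25, 16, 9, 4, 1.
The distinct values are {0, 1, 2, 4, 8, 9, 13, 15, 16, 17, 18, 19, 21, 25, 26, 30, 32, 33}; there are 18 of them.

18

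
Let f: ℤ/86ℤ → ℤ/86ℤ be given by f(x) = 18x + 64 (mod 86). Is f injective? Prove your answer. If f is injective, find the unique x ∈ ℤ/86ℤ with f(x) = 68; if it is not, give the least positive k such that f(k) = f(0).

We have gcd(18, 86) = 2 > 1. Taking a = 0 and b = 43: f(0) = 64 and f(43) = 18·43 + 64 = 838 ≡ 64 (mod 86).
So f(0) = f(43) while 0 ≠ 43, so f is not injective.
Since f is not injective, we find the least positive k with f(k) = f(0): this means 18k ≡ 0 (mod 86), i.e. 86 ∣ 18k. Since gcd(18, 86) = 2, dividing through by 2 this holds exactly when 43 ∣ 9k, and as gcd(9, 43) = 1, exactly when 43 ∣ k.
The smallest positive such k is 43.

43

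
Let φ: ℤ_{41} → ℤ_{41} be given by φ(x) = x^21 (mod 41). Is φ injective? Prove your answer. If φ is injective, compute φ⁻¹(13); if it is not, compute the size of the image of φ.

28

Since 41 is prime, the nonzero elements of ℤ_{41} form a cyclic group of order 40.
As gcd(21, 40) = 1, raising to the 21st power is a bijection on this group: if u^21 ≡ v^21 then (uv^{−1})^21 = 1, and the only element of order dividing gcd(21, 40) = 1 is 1, so u = v.
With φ(0) = 0 this makes φ injective on all of ℤ_{41}, hence bijective (finite equal-size domain and codomain). In particular φ is injective.
Since φ is injective, we find the preimage of 13. The inverse of x ↦ x^21 on (ℤ_{41})^× is x ↦ x^21, because 21·21 = 441 = 11·40 + 1 ≡ 1 (mod 40) and x^{40} = 1 for x ≠ 0 (Fermat). So φ⁻¹(13) = 13^21 mod 41.
Repeated squaring mod 41: 13^1 ≡ 13, 13^2 ≡ 13² = 169 ≡ 5, 13^4 ≡ 5² = 25, 13^8 ≡ 25² = 625 ≡ 10, 13^16 ≡ 10² = 100 ≡ 18. Since 21 = 16 + 4 + 1, 13^21 ≡ 18·25·13: 18·25 = 450 ≡ 40, then 40·13 = 520 ≡ 28. So 13^21 ≡ 28 (mod 41).
Hence φ⁻¹(13) = 28.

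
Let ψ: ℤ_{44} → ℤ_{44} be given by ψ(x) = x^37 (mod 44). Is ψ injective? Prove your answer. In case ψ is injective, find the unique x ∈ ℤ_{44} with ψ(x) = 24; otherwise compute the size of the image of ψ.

33

ψ(0) = 0^37 = 0.
ψ(22): Repeated squaring mod 44: 22^1 ≡ 22, 22^2 ≡ 22² = 484 ≡ 0, 22^4 ≡ 0² = 0, 22^8 ≡ 0² = 0, 22^16 ≡ 0² = 0, 22^32 ≡ 0² = 0. Since 37 = 32 + 4 + 1, 22^37 ≡ 0·0·22: 0·0 = 0, then 0·22 = 0. So 22^37 ≡ 0 (mod 44).
So ψ(0) = ψ(22) = 0 while 0 ≠ 22, thus ψ is not injective.
Since ψ is not injective, we determine |image(ψ)|. Computing x^37 mod 44 for each x (by repeated squaring, reducing mod 44 at every step), the values ψ(0), ψ(1), …, ψ(43) are: 0, 1, 40, 31, 16, 25, 8, 39, 24, 37, 32, 11, 12, 29, 20, 27, 36, 41, 28, 35, 4, 21, 0, 23, 40, 9, 16, 3, 8, 17, 24, 15, 32, 33, 12, 7, 20, 5, 36, 19, 28, 13, 4, 43.
The distinct values are {0, 1, 3, 4, 5, 7, 8, 9, 11, 12, 13, 15, 16, 17, 19, 20, 21, 23, 24, 25, 27, 28, 29, 31, 32, 33, 35, 36, 37, 39, 40, 41, 43}; there are 33 of them.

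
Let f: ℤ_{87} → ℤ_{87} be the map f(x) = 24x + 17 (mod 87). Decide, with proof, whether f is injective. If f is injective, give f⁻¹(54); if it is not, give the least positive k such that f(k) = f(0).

We have gcd(24, 87) = 3 > 1. Taking u = 0 and v = 29: f(0) = 17 and f(29) = 24·29 + 17 = 713 ≡ 17 (mod 87).
So f(0) = f(29) while 0 ≠ 29, so f is not injective.
Since f is not injective, we find the least positive k with f(k) = f(0): this means 24k ≡ 0 (mod 87), i.e. 87 ∣ 24k. Since gcd(24, 87) = 3, dividing through by 3 this holds exactly when 29 ∣ 8k, and as gcd(8, 29) = 1, exactly when 29 ∣ k.
The smallest positive such k is 29.

29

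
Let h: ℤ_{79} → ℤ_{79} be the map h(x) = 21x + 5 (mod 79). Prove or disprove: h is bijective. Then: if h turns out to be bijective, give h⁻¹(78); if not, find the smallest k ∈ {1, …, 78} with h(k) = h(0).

11

If h(u) = h(v), then 21u ≡ 21v (mod 79). Because gcd(21, 79) = 1, we may cancel 21 to get u ≡ v (mod 79).
We now compute 21⁻¹ mod 79 explicitly. Euclid's algorithm: 79 = 3·21 + 16, 21 = 1·16 + 5, 16 = 3·5 + 1; back-substituting gives 1 = 64·21 − 17·79, so 21⁻¹ ≡ 64 (mod 79).
For any y ∈ ℤ_{79}, x = 64(y − 5) mod 79 satisfies h(x) = 21·64(y − 5) + 5 ≡ y (since 21·64 ≡ 1 mod 79). So every y has a preimage.
Hence h is bijective.
Since h is bijective, we find h⁻¹(78): we need 21x ≡ 78 − 5 ≡ 73 (mod 79). Using 21⁻¹ = 64: x ≡ 64·73 = 4672 = 59·79 + 11, so x = 11.
Check: h(11) = 21·11 + 5 = 236 = 2·79 + 78 ≡ 78 (mod 79).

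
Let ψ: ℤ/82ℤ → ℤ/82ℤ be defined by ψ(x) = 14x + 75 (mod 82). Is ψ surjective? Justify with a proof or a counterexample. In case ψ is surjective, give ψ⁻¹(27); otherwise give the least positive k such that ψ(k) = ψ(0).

By definition, ψ is surjective if every y in the codomain equals ψ(x) for some x in the domain.
Since gcd(14, 82) = 2, we have 14x ≡ 0 (mod 2) for all x, so ψ(x) ≡ 1 (mod 2).
But 0 ≢ 1 (mod 2), so 0 ∈ ℤ/82ℤ has no preimage. Thus ψ is not surjective.
Since ψ is not surjective, we find the least positive k with ψ(k) = ψ(0): this means 14k ≡ 0 (mod 82), i.e. 82 ∣ 14k. Since gcd(14, 82) = 2, dividing through by 2 this holds exactly when 41 ∣ 7k, and as gcd(7, 41) = 1, exactly when 41 ∣ k.
The smallest positive such k is 41.

41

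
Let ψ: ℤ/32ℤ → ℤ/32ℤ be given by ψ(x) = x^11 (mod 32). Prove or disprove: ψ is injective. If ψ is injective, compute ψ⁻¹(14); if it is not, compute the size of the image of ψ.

ψ(0) = 0^11 = 0.
ψ(2): Repeated squaring mod 32: 2^1 ≡ 2, 2^2 ≡ 2² = 4, 2^4 ≡ 4² = 16, 2^8 ≡ 16² = 256 ≡ 0. Since 11 = 8 + 2 + 1, 2^11 ≡ 0·4·2: 0·4 = 0, then 0·2 = 0. So 2^11 ≡ 0 (mod 32).
So ψ(0) = ψ(2) = 0 while 0 ≠ 2, therefore ψ is not injective.
Since ψ is not injective, we determine |image(ψ)|. Computing x^11 mod 32 for each x (by repeated squaring, reducing mod 32 at every step), the values ψ(0), ψ(1), …, ψ(31) are: 0, 1, 0, 27, 0, 29, 0, 23, 0, 25, 0, 19, 0, 21, 0, 15, 0, 17, 0, 11, 0, 13, 0, 7, 0, 9, 0, 3, 0, 5, 0, 31.
The distinct values are {0, 1, 3, 5, 7, 9, 11, 13, 15, 17, 19, 21, 23, 25, 27, 29, 31}; there are 17 of them.

17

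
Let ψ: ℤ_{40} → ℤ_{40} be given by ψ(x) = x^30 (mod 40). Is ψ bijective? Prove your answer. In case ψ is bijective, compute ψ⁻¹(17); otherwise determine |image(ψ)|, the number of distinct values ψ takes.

ψ(4): Repeated squaring mod 40: 4^1 ≡ 4, 4^2 ≡ 4² = 16, 4^4 ≡ 16² = 256 ≡ 16, 4^8 ≡ 16² = 256 ≡ 16, 4^16 ≡ 16² = 256 ≡ 16. Since 30 = 16 + 8 + 4 + 2, 4^30 ≡ 16·16·16·16: 16·16 = 256 ≡ 16, then 16·16 = 256 ≡ 16, then 16·16 = 256 ≡ 16. So 4^30 ≡ 16 (mod 40).
ψ(6): Repeated squaring mod 40: 6^1 ≡ 6, 6^2 ≡ 6² = 36, 6^4 ≡ 36² = 1296 ≡ 16, 6^8 ≡ 16² = 256 ≡ 16, 6^16 ≡ 16² = 256 ≡ 16. Since 30 = 16 + 8 + 4 + 2, 6^30 ≡ 16·16·16·36: 16·16 = 256 ≡ 16, then 16·16 = 256 ≡ 16, then 16·36 = 576 ≡ 16. So 6^30 ≡ 16 (mod 40).
So ψ(4) = ψ(6) = 16 while 4 ≠ 6, hence ψ is not injective, hence not bijective.
Since ψ is not bijective, we determine |image(ψ)|. Computing x^30 mod 40 for each x (by repeated squaring, reducing mod 40 at every step), the values ψ(0), ψ(1), …, ψ(39) are: 0, 1, 24, 9, 16, 25, 16, 9, 24, 1, 0, 1, 24, 9, 16, 25, 16, 9, 24, 1, 0, 1, 24, 9, 16, 25, 16, 9, 24, 1, 0, 1, 24, 9, 16, 25, 16, 9, 24, 1.
The distinct values are {0, 1, 9, 16, 24, 25}; there are 6 of them.

6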